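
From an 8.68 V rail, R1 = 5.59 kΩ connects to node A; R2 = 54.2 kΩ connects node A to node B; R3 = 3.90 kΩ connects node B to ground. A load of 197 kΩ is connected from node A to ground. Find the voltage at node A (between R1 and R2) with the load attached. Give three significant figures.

Below node A the series string R2+R3 = 58.10 kΩ sits in parallel with the 197 kΩ load: 44.87 kΩ.
V_A = 8.68 × 44.87/(5.59 + 44.87) = 7.72 V.

V ≈ 7.72 V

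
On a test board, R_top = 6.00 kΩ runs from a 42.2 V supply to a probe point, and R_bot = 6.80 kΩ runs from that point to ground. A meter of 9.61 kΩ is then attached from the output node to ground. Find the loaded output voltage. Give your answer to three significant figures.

The load sits in parallel with R_bot: R_bot‖R_L = (6.80 × 9.61) / (6.80 + 9.61) = 3.982 kΩ.
V_out = 42.2 × 3.982 / (6.00 + 3.982) = 42.2 × 3.982/9.982 = 16.8 V.
(Unloaded it would have been 22.4 V.)

V_out ≈ 16.8 V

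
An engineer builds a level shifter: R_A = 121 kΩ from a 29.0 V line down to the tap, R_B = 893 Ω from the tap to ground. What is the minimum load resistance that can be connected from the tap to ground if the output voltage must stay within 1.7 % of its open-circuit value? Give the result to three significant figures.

R_L(min) ≈ 51.3 kΩ

Output resistance R_th = R_A‖R_B = (121000 × 893)/121900 = 886.5 Ω.
The fractional drop is R_th/(R_th + R_L); requiring this ≤ 0.0170 gives R_L ≥ R_th(1/0.0170 − 1) = 886.5 × 57.82 = 51.3 kΩ.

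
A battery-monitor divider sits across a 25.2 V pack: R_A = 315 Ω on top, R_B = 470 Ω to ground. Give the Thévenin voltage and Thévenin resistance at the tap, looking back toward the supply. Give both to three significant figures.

V_th = 15.1 V, R_th = 189 Ω

V_th is the open-circuit tap voltage: 25.2 × 470/(315 + 470) = 15.1 V.
With the supply zeroed, R_A and R_B appear in parallel from the tap: R_th = R_A‖R_B = (315 × 470)/785.0 = 189 Ω.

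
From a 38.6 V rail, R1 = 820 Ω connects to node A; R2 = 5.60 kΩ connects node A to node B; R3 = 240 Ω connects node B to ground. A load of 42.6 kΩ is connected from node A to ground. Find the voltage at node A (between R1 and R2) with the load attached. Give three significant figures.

Below node A the series string R2+R3 = 5840 Ω sits in parallel with the 42600 Ω load: 5136 Ω.
V_A = 38.6 × 5136/(820 + 5136) = 33.3 V.

V ≈ 33.3 V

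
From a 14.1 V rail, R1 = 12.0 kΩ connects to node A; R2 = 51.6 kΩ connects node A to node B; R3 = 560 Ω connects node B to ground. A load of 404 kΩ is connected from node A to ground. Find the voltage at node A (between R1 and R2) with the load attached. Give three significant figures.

Below node A the series string R2+R3 = 52160 Ω sits in parallel with the 404000 Ω load: 46200 Ω.
V_A = 14.1 × 46200/(12000 + 46200) = 11.2 V.

V ≈ 11.2 V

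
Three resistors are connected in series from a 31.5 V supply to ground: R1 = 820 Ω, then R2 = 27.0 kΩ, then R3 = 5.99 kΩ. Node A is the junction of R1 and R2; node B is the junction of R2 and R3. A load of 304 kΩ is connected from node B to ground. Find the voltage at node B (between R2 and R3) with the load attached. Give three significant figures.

V ≈ 5.49 V

At node B, R3 is in parallel with the load: R3‖R_L = 5874 Ω.
Below node A the resistance is R2 + (R3‖R_L) = 32870 Ω, so V_A = 31.5 × 32870/33690 = 30.73 V.
Then V_B = V_A × (R3‖R_L)/(R2 + R3‖R_L) = 30.73 × 5874/32870 = 5.49 V.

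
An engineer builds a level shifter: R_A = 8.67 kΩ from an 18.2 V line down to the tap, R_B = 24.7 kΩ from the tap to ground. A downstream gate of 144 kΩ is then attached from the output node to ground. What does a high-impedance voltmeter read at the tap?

V_out ≈ 12.9 V

The load sits in parallel with R_B: R_B‖R_L = (24.7 × 144) / (24.7 + 144) = 21.08 kΩ.
V_out = 18.2 × 21.08 / (8.67 + 21.08) = 18.2 × 21.08/29.75 = 12.9 V.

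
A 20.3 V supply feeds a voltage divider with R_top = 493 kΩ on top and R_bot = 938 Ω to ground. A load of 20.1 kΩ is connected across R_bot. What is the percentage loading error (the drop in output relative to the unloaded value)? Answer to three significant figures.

The divider's output (Thévenin) resistance is R_top‖R_bot = 936.2 Ω.
Fractional drop under load = R_th/(R_th + R_L) = 936.2 / (936.2 + 20100) = 0.04451.
So the output falls by 4.45 %.

4.45 %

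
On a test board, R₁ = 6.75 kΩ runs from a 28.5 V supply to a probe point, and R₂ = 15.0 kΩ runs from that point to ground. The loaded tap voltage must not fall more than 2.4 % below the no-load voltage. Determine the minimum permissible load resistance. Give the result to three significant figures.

R_L(min) ≈ 189 kΩ

Output resistance R_th = R₁‖R₂ = (6.75 × 15.0)/21.75 = 4.655 kΩ.
The fractional drop is R_th/(R_th + R_L); requiring this ≤ 0.0240 gives R_L ≥ R_th(1/0.0240 − 1) = 4.655 × 40.67 = 189 kΩ.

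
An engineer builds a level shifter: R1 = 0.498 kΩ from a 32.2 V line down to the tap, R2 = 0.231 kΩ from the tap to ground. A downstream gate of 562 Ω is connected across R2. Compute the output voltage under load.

The load sits in parallel with R2: R2‖R_L = (231 × 562) / (231 + 562) = 163.7 Ω.
V_out = 32.2 × 163.7 / (498 + 163.7) = 32.2 × 163.7/661.7 = 7.97 V.
(Unloaded it would have been 10.2 V.)

V_out ≈ 7.97 V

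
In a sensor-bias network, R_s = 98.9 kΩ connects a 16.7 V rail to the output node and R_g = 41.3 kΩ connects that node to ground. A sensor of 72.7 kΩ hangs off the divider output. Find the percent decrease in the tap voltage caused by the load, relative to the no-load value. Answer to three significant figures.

28.6 %

The divider's output (Thévenin) resistance is R_s‖R_g = 29.13 kΩ.
Fractional drop under load = R_th/(R_th + R_L) = 29.13 / (29.13 + 72.7) = 0.2861.
So the output falls by 28.6 %.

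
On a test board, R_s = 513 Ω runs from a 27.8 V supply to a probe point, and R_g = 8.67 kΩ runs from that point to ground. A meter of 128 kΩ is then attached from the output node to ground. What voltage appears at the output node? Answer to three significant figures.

V_out ≈ 26.1 V

The load sits in parallel with R_g: R_g‖R_L = (8670 × 128000) / (8670 + 128000) = 8120 Ω.
V_out = 27.8 × 8120 / (513 + 8120) = 27.8 × 8120/8633 = 26.1 V.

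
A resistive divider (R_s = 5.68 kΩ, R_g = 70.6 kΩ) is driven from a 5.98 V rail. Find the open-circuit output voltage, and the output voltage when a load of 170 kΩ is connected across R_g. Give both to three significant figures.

Unloaded: 5.53 V; loaded: 5.37 V

Open-circuit: V = 5.98 × 70.6/(5.68 + 70.6) = 5.53 V.
With the load, R_g becomes R_g‖R_L = 49.88 kΩ, so V = 5.98 × 49.88/55.56 = 5.37 V.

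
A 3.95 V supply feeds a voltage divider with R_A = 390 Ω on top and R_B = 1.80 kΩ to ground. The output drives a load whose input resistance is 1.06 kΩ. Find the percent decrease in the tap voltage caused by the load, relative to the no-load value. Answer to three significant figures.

The divider's output (Thévenin) resistance is R_A‖R_B = 320.5 Ω.
Fractional drop under load = R_th/(R_th + R_L) = 320.5 / (320.5 + 1060) = 0.2322.
So the output falls by 23.2 %.

23.2 %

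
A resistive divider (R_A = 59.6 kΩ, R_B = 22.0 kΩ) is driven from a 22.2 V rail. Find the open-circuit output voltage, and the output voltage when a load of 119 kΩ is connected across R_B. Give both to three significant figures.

Open-circuit: V = 22.2 × 22.0/(59.6 + 22.0) = 5.99 V.
With the load, R_B becomes R_B‖R_L = 18.57 kΩ, so V = 22.2 × 18.57/78.17 = 5.27 V.

Unloaded: 5.99 V; loaded: 5.27 V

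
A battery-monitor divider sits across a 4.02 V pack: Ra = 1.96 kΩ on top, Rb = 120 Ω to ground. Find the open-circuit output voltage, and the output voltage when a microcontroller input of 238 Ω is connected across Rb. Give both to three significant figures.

Open-circuit: V = 4.02 × 120/(1960 + 120) = 0.232 V.
With the load, Rb becomes Rb‖R_L = 79.78 Ω, so V = 4.02 × 79.78/2040 = 0.157 V.

Unloaded: 0.232 V; loaded: 0.157 V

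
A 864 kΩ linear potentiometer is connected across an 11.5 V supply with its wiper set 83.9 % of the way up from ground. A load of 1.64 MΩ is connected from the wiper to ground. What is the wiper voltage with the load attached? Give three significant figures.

V ≈ 9.01 V

The wiper splits the pot into (1−α)R = 139.1 kΩ above and αR = 724.9 kΩ below.
Lower section ‖ load = 502.7 kΩ.
V_wiper = 11.5 × 502.7/(139.1 + 502.7) = 9.01 V.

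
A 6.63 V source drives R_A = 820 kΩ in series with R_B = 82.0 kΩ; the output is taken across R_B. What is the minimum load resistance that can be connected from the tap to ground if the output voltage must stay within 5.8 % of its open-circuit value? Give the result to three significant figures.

Output resistance R_th = R_A‖R_B = (820 × 82.0)/902.0 = 74.55 kΩ.
The fractional drop is R_th/(R_th + R_L); requiring this ≤ 0.0580 gives R_L ≥ R_th(1/0.0580 − 1) = 74.55 × 16.24 = 1.21 MΩ.

R_L(min) ≈ 1.21 MΩ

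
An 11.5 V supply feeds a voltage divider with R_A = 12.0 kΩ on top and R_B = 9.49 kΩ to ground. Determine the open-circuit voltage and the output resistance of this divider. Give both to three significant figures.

V_th is the open-circuit tap voltage: 11.5 × 9.49/(12.0 + 9.49) = 5.08 V.
With the supply zeroed, R_A and R_B appear in parallel from the tap: R_th = R_A‖R_B = (12.0 × 9.49)/21.49 = 5.30 kΩ.

V_th = 5.08 V, R_th = 5.30 kΩ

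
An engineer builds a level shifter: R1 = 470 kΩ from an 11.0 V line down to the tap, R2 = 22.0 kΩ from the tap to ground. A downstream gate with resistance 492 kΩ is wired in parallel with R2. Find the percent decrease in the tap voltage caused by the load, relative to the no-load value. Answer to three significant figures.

4.10 %

The divider's output (Thévenin) resistance is R1‖R2 = 21.02 kΩ.
Fractional drop under load = R_th/(R_th + R_L) = 21.02 / (21.02 + 492) = 0.04097.
So the output falls by 4.10 %.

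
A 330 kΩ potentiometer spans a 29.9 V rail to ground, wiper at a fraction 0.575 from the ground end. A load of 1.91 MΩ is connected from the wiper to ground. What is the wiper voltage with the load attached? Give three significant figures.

The wiper splits the pot into (1−α)R = 140.3 kΩ above and αR = 189.7 kΩ below.
Lower section ‖ load = 172.6 kΩ.
V_wiper = 29.9 × 172.6/(140.3 + 172.6) = 16.5 V.

V ≈ 16.5 V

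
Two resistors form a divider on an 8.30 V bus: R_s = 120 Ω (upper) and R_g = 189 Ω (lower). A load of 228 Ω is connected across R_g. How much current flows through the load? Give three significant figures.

R_g‖R_L = 103.3 Ω; V_out = 8.30 × 103.3/223.3 = 3.840 V.
I_L = V_out / R_L = 3.840 / 228 Ω = 16.8 mA.

I_L ≈ 16.8 mA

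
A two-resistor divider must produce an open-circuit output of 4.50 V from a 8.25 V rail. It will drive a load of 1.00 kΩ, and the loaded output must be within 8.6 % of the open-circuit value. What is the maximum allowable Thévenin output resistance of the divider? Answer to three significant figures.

Loading drop = R_th/(R_th + R_L) ≤ 0.0860, so R_th ≤ R_L · ε/(1−ε) = 1.00 kΩ × 0.0860/0.9140 = 94.1 Ω.
(Any R1, R2 with R2/(R1+R2) = 0.545 and R1‖R2 ≤ 94.1 Ω will meet the spec.)

R_th ≤ 94.1 Ω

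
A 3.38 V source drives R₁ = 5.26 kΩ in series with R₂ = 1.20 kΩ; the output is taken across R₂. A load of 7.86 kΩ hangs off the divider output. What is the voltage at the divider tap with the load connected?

V_out ≈ 0.558 V

The load sits in parallel with R₂: R₂‖R_L = (1.20 × 7.86) / (1.20 + 7.86) = 1.041 kΩ.
V_out = 3.38 × 1.041 / (5.26 + 1.041) = 3.38 × 1.041/6.301 = 0.558 V.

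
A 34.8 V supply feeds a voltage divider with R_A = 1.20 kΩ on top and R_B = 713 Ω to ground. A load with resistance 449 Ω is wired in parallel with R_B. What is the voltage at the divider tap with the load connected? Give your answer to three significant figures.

V_out ≈ 6.50 V

The load sits in parallel with R_B: R_B‖R_L = (713 × 449) / (713 + 449) = 275.5 Ω.
V_out = 34.8 × 275.5 / (1200 + 275.5) = 34.8 × 275.5/1476 = 6.50 V.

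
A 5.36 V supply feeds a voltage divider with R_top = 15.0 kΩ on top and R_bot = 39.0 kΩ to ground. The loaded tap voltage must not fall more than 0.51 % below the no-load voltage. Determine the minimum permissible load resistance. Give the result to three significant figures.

R_L(min) ≈ 2.11 MΩ

Output resistance R_th = R_top‖R_bot = (15.0 × 39.0)/54.00 = 10.83 kΩ.
The fractional drop is R_th/(R_th + R_L); requiring this ≤ 0.00510 gives R_L ≥ R_th(1/0.00510 − 1) = 10.83 × 195.1 = 2.11 MΩ.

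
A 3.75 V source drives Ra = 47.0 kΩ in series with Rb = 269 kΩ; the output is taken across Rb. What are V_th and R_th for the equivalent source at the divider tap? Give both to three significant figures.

V_th = 3.19 V, R_th = 40.0 kΩ

V_th is the open-circuit tap voltage: 3.75 × 269/(47.0 + 269) = 3.19 V.
With the supply zeroed, Ra and Rb appear in parallel from the tap: R_th = Ra‖Rb = (47.0 × 269)/316.0 = 40.0 kΩ.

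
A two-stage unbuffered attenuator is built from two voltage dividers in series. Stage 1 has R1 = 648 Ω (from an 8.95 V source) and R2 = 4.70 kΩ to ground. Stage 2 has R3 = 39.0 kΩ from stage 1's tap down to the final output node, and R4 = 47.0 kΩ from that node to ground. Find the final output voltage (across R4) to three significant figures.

V_out ≈ 4.27 V

Stage 2 presents R3+R4 = 86000 Ω as a load on stage 1's tap.
Stage 1's lower leg becomes R2‖(R3+R4) = 4456 Ω, so V_mid = 8.95 × 4456/5104 = 7.814 V.
Stage 2 is itself unloaded: V_out = V_mid × R4/(R3+R4) = 7.814 × 47000/86000 = 4.27 V.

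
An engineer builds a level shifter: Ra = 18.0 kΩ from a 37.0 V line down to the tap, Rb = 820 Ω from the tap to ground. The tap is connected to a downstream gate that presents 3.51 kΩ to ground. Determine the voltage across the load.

V_out ≈ 1.32 V

The load sits in parallel with Rb: Rb‖R_L = (820 × 3510) / (820 + 3510) = 664.7 Ω.
V_out = 37.0 × 664.7 / (18000 + 664.7) = 37.0 × 664.7/18660 = 1.32 V.
(Unloaded it would have been 1.61 V.)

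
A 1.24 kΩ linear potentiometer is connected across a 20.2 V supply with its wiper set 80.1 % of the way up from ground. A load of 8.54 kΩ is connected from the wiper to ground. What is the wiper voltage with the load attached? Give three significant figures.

The wiper splits the pot into (1−α)R = 246.8 Ω above and αR = 993.2 Ω below.
Lower section ‖ load = 889.8 Ω.
V_wiper = 20.2 × 889.8/(246.8 + 889.8) = 15.8 V.

V ≈ 15.8 V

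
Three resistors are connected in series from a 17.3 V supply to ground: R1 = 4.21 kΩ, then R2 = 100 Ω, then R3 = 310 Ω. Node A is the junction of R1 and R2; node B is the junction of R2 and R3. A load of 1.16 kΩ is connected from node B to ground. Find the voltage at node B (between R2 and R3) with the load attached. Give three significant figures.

At node B, R3 is in parallel with the load: R3‖R_L = 244.6 Ω.
Below node A the resistance is R2 + (R3‖R_L) = 344.6 Ω, so V_A = 17.3 × 344.6/4555 = 1.309 V.
Then V_B = V_A × (R3‖R_L)/(R2 + R3‖R_L) = 1.309 × 244.6/344.6 = 0.929 V.

V ≈ 0.929 V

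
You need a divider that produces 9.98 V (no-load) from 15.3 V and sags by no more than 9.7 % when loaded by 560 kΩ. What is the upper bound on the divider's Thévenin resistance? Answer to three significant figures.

Loading drop = R_th/(R_th + R_L) ≤ 0.0970, so R_th ≤ R_L · ε/(1−ε) = 560 kΩ × 0.0970/0.9030 = 60.2 kΩ.

R_th ≤ 60.2 kΩ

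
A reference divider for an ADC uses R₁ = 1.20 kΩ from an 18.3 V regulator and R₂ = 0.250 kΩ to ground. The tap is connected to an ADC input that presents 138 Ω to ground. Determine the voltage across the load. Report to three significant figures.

The load sits in parallel with R₂: R₂‖R_L = (250 × 138) / (250 + 138) = 88.92 Ω.
V_out = 18.3 × 88.92 / (1200 + 88.92) = 18.3 × 88.92/1289 = 1.26 V.

V_out ≈ 1.26 V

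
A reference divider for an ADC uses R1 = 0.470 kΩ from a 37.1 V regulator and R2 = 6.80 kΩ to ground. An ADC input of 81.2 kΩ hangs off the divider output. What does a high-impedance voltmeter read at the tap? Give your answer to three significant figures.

V_out ≈ 34.5 V

The load sits in parallel with R2: R2‖R_L = (6800 × 81200) / (6800 + 81200) = 6275 Ω.
V_out = 37.1 × 6275 / (470 + 6275) = 37.1 × 6275/6745 = 34.5 V.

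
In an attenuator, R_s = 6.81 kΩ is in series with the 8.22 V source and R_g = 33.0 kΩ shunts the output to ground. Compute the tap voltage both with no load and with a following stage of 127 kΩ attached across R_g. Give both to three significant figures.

Open-circuit: V = 8.22 × 33.0/(6.81 + 33.0) = 6.81 V.
With the load, R_g becomes R_g‖R_L = 26.19 kΩ, so V = 8.22 × 26.19/33.00 = 6.52 V.

Unloaded: 6.81 V; loaded: 6.52 V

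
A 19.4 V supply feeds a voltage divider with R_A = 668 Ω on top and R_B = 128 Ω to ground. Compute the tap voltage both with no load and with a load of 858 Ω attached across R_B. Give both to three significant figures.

Unloaded: 3.12 V; loaded: 2.77 V

Open-circuit: V = 19.4 × 128/(668 + 128) = 3.12 V.
With the load, R_B becomes R_B‖R_L = 111.4 Ω, so V = 19.4 × 111.4/779.4 = 2.77 V.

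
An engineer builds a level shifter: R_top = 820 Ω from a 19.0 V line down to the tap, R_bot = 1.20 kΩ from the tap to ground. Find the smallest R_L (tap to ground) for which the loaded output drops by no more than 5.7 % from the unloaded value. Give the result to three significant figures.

Output resistance R_th = R_top‖R_bot = (820 × 1200)/2020 = 487.1 Ω.
The fractional drop is R_th/(R_th + R_L); requiring this ≤ 0.0570 gives R_L ≥ R_th(1/0.0570 − 1) = 487.1 × 16.54 = 8.06 kΩ.

R_L(min) ≈ 8.06 kΩ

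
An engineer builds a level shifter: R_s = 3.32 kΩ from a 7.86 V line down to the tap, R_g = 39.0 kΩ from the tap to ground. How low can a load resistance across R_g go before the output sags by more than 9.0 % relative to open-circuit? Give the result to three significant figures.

Output resistance R_th = R_s‖R_g = (3.32 × 39.0)/42.32 = 3.060 kΩ.
The fractional drop is R_th/(R_th + R_L); requiring this ≤ 0.0900 gives R_L ≥ R_th(1/0.0900 − 1) = 3.060 × 10.11 = 30.9 kΩ.

R_L(min) ≈ 30.9 kΩ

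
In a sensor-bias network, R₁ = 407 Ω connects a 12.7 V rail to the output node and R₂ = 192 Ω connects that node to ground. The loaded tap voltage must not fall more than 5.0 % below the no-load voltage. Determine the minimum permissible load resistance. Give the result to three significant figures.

R_L(min) ≈ 2.48 kΩ

Output resistance R_th = R₁‖R₂ = (407 × 192)/599.0 = 130.5 Ω.
The fractional drop is R_th/(R_th + R_L); requiring this ≤ 0.0500 gives R_L ≥ R_th(1/0.0500 − 1) = 130.5 × 19.00 = 2.48 kΩ.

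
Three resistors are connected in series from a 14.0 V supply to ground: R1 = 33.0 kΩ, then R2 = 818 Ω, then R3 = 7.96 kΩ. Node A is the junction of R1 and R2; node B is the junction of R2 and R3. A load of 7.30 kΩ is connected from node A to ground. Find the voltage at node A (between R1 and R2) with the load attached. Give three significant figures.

Below node A the series string R2+R3 = 8778 Ω sits in parallel with the 7300 Ω load: 3986 Ω.
V_A = 14.0 × 3986/(33000 + 3986) = 1.51 V.

V ≈ 1.51 V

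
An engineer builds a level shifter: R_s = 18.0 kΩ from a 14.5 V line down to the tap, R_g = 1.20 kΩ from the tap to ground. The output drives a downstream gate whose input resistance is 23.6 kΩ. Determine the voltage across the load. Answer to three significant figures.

The load sits in parallel with R_g: R_g‖R_L = (1.20 × 23.6) / (1.20 + 23.6) = 1.142 kΩ.
V_out = 14.5 × 1.142 / (18.0 + 1.142) = 14.5 × 1.142/19.14 = 0.865 V.

V_out ≈ 0.865 V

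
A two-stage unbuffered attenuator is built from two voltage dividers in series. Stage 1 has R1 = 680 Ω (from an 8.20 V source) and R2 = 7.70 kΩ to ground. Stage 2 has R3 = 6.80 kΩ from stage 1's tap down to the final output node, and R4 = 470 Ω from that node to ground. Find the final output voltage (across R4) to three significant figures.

V_out ≈ 0.449 V

Stage 2 presents R3+R4 = 7270 Ω as a load on stage 1's tap.
Stage 1's lower leg becomes R2‖(R3+R4) = 3739 Ω, so V_mid = 8.20 × 3739/4419 = 6.938 V.
Stage 2 is itself unloaded: V_out = V_mid × R4/(R3+R4) = 6.938 × 470/7270 = 0.449 V.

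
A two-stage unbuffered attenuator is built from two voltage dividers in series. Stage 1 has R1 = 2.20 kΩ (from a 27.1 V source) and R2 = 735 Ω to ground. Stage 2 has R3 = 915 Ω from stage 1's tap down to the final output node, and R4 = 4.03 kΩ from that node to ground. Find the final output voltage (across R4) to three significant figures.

Stage 2 presents R3+R4 = 4945 Ω as a load on stage 1's tap.
Stage 1's lower leg becomes R2‖(R3+R4) = 639.9 Ω, so V_mid = 27.1 × 639.9/2840 = 6.106 V.
Stage 2 is itself unloaded: V_out = V_mid × R4/(R3+R4) = 6.106 × 4030/4945 = 4.98 V.

V_out ≈ 4.98 V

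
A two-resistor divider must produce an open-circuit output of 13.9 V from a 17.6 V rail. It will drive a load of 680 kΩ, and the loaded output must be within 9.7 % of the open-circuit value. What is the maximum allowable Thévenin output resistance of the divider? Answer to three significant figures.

R_th ≤ 73.0 kΩ

Loading drop = R_th/(R_th + R_L) ≤ 0.0970, so R_th ≤ R_L · ε/(1−ε) = 680 kΩ × 0.0970/0.9030 = 73.0 kΩ.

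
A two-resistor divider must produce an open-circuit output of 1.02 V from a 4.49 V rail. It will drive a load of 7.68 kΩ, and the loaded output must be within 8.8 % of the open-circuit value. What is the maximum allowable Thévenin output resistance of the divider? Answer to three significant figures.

R_th ≤ 741 Ω

Loading drop = R_th/(R_th + R_L) ≤ 0.0880, so R_th ≤ R_L · ε/(1−ε) = 7.68 kΩ × 0.0880/0.9120 = 741 Ω.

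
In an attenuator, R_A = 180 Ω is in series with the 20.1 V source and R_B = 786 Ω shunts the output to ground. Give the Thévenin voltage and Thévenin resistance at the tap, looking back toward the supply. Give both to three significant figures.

V_th is the open-circuit tap voltage: 20.1 × 786/(180 + 786) = 16.4 V.
With the supply zeroed, R_A and R_B appear in parallel from the tap: R_th = R_A‖R_B = (180 × 786)/966.0 = 146 Ω.

V_th = 16.4 V, R_th = 146 Ω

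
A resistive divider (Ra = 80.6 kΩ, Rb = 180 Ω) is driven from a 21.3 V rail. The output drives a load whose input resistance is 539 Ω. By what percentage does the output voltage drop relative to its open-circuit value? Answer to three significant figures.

The divider's output (Thévenin) resistance is Ra‖Rb = 179.6 Ω.
Fractional drop under load = R_th/(R_th + R_L) = 179.6 / (179.6 + 539) = 0.2499.
So the output falls by 25.0 %.

25.0 %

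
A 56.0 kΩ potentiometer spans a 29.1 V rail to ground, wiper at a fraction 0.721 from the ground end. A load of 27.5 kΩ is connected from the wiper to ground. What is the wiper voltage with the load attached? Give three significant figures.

V ≈ 14.9 V

The wiper splits the pot into (1−α)R = 15.62 kΩ above and αR = 40.38 kΩ below.
Lower section ‖ load = 16.36 kΩ.
V_wiper = 29.1 × 16.36/(15.62 + 16.36) = 14.9 V.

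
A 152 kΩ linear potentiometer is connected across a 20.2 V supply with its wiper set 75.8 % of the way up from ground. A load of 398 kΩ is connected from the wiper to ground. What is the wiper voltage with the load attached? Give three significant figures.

The wiper splits the pot into (1−α)R = 36.78 kΩ above and αR = 115.2 kΩ below.
Lower section ‖ load = 89.35 kΩ.
V_wiper = 20.2 × 89.35/(36.78 + 89.35) = 14.3 V.

V ≈ 14.3 V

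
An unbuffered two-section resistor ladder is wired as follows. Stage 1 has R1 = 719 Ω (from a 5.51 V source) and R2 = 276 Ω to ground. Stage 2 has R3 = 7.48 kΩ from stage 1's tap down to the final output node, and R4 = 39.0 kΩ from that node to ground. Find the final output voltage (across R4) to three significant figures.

Stage 2 presents R3+R4 = 46480 Ω as a load on stage 1's tap.
Stage 1's lower leg becomes R2‖(R3+R4) = 274.4 Ω, so V_mid = 5.51 × 274.4/993.4 = 1.522 V.
Stage 2 is itself unloaded: V_out = V_mid × R4/(R3+R4) = 1.522 × 39000/46480 = 1.28 V.

V_out ≈ 1.28 V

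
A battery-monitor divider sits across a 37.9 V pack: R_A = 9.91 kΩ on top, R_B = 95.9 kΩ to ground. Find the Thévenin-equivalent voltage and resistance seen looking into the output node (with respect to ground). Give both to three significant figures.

V_th is the open-circuit tap voltage: 37.9 × 95.9/(9.91 + 95.9) = 34.4 V.
With the supply zeroed, R_A and R_B appear in parallel from the tap: R_th = R_A‖R_B = (9.91 × 95.9)/105.8 = 8.98 kΩ.

V_th = 34.4 V, R_th = 8.98 kΩ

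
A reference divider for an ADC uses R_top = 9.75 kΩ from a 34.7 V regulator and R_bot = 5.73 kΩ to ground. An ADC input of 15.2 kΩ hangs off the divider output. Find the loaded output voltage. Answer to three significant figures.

The load sits in parallel with R_bot: R_bot‖R_L = (5.73 × 15.2) / (5.73 + 15.2) = 4.161 kΩ.
V_out = 34.7 × 4.161 / (9.75 + 4.161) = 34.7 × 4.161/13.91 = 10.4 V.
(Unloaded it would have been 12.8 V.)

V_out ≈ 10.4 V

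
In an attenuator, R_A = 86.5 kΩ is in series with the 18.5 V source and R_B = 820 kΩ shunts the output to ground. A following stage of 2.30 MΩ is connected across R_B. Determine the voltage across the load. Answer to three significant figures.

V_out ≈ 16.2 V

The load sits in parallel with R_B: R_B‖R_L = (820 × 2300) / (820 + 2300) = 604.5 kΩ.
V_out = 18.5 × 604.5 / (86.5 + 604.5) = 18.5 × 604.5/691.0 = 16.2 V.
(Unloaded it would have been 16.7 V.)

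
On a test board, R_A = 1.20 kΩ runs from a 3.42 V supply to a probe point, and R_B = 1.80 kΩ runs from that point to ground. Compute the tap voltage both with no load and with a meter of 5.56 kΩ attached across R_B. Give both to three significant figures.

Open-circuit: V = 3.42 × 1.80/(1.20 + 1.80) = 2.05 V.
With the load, R_B becomes R_B‖R_L = 1.360 kΩ, so V = 3.42 × 1.360/2.560 = 1.82 V.

Unloaded: 2.05 V; loaded: 1.82 V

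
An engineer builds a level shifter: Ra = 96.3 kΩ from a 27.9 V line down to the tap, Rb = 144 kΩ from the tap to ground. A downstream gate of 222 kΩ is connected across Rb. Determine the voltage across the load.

The load sits in parallel with Rb: Rb‖R_L = (144 × 222) / (144 + 222) = 87.34 kΩ.
V_out = 27.9 × 87.34 / (96.3 + 87.34) = 27.9 × 87.34/183.6 = 13.3 V.

V_out ≈ 13.3 V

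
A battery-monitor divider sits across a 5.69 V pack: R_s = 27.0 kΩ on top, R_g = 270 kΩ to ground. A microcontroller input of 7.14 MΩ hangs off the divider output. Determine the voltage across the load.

V_out ≈ 5.16 V

The load sits in parallel with R_g: R_g‖R_L = (270 × 7140) / (270 + 7140) = 260.2 kΩ.
V_out = 5.69 × 260.2 / (27.0 + 260.2) = 5.69 × 260.2/287.2 = 5.16 V.
(Unloaded it would have been 5.17 V.)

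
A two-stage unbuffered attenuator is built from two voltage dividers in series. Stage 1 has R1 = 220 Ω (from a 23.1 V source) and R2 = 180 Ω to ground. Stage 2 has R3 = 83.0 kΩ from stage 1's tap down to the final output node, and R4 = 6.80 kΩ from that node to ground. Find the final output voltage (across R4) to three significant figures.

V_out ≈ 0.786 V

Stage 2 presents R3+R4 = 89800 Ω as a load on stage 1's tap.
Stage 1's lower leg becomes R2‖(R3+R4) = 179.6 Ω, so V_mid = 23.1 × 179.6/399.6 = 10.38 V.
Stage 2 is itself unloaded: V_out = V_mid × R4/(R3+R4) = 10.38 × 6800/89800 = 0.786 V.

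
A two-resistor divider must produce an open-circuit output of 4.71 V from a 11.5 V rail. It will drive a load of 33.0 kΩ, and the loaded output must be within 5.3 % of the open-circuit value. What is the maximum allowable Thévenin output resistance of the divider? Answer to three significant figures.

R_th ≤ 1.85 kΩ

Loading drop = R_th/(R_th + R_L) ≤ 0.0530, so R_th ≤ R_L · ε/(1−ε) = 33.0 kΩ × 0.0530/0.9470 = 1.85 kΩ.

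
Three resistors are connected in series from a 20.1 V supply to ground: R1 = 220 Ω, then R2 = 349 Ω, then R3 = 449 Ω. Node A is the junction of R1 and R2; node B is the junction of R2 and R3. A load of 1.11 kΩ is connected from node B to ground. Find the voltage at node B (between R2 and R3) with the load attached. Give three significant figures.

V ≈ 7.23 V

At node B, R3 is in parallel with the load: R3‖R_L = 319.7 Ω.
Below node A the resistance is R2 + (R3‖R_L) = 668.7 Ω, so V_A = 20.1 × 668.7/888.7 = 15.12 V.
Then V_B = V_A × (R3‖R_L)/(R2 + R3‖R_L) = 15.12 × 319.7/668.7 = 7.23 V.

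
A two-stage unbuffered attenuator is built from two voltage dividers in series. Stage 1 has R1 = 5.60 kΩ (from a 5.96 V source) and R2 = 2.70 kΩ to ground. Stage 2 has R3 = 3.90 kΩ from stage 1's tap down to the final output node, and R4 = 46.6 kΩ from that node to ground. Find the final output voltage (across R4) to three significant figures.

Stage 2 presents R3+R4 = 50.50 kΩ as a load on stage 1's tap.
Stage 1's lower leg becomes R2‖(R3+R4) = 2.563 kΩ, so V_mid = 5.96 × 2.563/8.163 = 1.871 V.
Stage 2 is itself unloaded: V_out = V_mid × R4/(R3+R4) = 1.871 × 46.6/50.50 = 1.73 V.

V_out ≈ 1.73 V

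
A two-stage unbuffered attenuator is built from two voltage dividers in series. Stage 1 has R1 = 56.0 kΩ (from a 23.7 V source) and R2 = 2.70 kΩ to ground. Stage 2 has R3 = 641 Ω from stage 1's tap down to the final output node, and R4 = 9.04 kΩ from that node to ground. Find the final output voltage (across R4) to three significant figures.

Stage 2 presents R3+R4 = 9681 Ω as a load on stage 1's tap.
Stage 1's lower leg becomes R2‖(R3+R4) = 2111 Ω, so V_mid = 23.7 × 2111/58110 = 0.8610 V.
Stage 2 is itself unloaded: V_out = V_mid × R4/(R3+R4) = 0.8610 × 9040/9681 = 0.804 V.

V_out ≈ 0.804 V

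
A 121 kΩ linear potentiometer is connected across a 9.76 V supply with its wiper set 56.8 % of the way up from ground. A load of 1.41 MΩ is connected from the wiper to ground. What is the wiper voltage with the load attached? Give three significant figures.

The wiper splits the pot into (1−α)R = 52.27 kΩ above and αR = 68.73 kΩ below.
Lower section ‖ load = 65.53 kΩ.
V_wiper = 9.76 × 65.53/(52.27 + 65.53) = 5.43 V.

V ≈ 5.43 V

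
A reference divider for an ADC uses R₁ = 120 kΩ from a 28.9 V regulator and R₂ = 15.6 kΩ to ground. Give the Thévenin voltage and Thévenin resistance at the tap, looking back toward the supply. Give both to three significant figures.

V_th = 3.32 V, R_th = 13.8 kΩ

V_th is the open-circuit tap voltage: 28.9 × 15.6/(120 + 15.6) = 3.32 V.
With the supply zeroed, R₁ and R₂ appear in parallel from the tap: R_th = R₁‖R₂ = (120 × 15.6)/135.6 = 13.8 kΩ.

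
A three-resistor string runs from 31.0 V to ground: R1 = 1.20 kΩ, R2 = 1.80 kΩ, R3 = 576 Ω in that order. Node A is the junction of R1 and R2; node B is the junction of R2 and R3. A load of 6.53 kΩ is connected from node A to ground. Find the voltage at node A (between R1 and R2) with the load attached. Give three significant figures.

V ≈ 18.4 V

Below node A the series string R2+R3 = 2376 Ω sits in parallel with the 6530 Ω load: 1742 Ω.
V_A = 31.0 × 1742/(1200 + 1742) = 18.4 V.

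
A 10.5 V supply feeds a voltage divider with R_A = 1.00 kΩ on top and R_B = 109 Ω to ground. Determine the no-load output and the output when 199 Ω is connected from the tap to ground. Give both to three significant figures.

Unloaded: 1.03 V; loaded: 0.691 V

Open-circuit: V = 10.5 × 109/(1000 + 109) = 1.03 V.
With the load, R_B becomes R_B‖R_L = 70.43 Ω, so V = 10.5 × 70.43/1070 = 0.691 V.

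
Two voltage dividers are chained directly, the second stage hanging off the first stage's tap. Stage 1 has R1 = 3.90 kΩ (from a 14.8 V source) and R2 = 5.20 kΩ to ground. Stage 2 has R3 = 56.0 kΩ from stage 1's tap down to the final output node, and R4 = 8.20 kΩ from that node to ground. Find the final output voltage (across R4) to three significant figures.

Stage 2 presents R3+R4 = 64.20 kΩ as a load on stage 1's tap.
Stage 1's lower leg becomes R2‖(R3+R4) = 4.810 kΩ, so V_mid = 14.8 × 4.810/8.710 = 8.173 V.
Stage 2 is itself unloaded: V_out = V_mid × R4/(R3+R4) = 8.173 × 8.20/64.20 = 1.04 V.

V_out ≈ 1.04 V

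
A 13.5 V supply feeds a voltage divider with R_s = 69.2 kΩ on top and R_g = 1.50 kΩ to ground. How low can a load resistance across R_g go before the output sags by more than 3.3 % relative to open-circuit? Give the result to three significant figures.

Output resistance R_th = R_s‖R_g = (69.2 × 1.50)/70.70 = 1.468 kΩ.
The fractional drop is R_th/(R_th + R_L); requiring this ≤ 0.0330 gives R_L ≥ R_th(1/0.0330 − 1) = 1.468 × 29.30 = 43.0 kΩ.

R_L(min) ≈ 43.0 kΩ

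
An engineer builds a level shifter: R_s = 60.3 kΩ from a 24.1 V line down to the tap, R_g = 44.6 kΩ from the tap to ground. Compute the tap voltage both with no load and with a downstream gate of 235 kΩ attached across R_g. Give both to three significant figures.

Open-circuit: V = 24.1 × 44.6/(60.3 + 44.6) = 10.2 V.
With the load, R_g becomes R_g‖R_L = 37.49 kΩ, so V = 24.1 × 37.49/97.79 = 9.24 V.

Unloaded: 10.2 V; loaded: 9.24 V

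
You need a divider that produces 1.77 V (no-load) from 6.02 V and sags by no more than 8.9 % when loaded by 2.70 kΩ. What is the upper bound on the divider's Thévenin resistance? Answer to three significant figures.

R_th ≤ 264 Ω

Loading drop = R_th/(R_th + R_L) ≤ 0.0890, so R_th ≤ R_L · ε/(1−ε) = 2.70 kΩ × 0.0890/0.9110 = 264 Ω.
(Any R1, R2 with R2/(R1+R2) = 0.294 and R1‖R2 ≤ 264 Ω will meet the spec.)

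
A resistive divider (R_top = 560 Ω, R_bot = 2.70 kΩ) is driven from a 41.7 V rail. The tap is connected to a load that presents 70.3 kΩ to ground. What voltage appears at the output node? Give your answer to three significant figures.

The load sits in parallel with R_bot: R_bot‖R_L = (2700 × 70300) / (2700 + 70300) = 2600 Ω.
V_out = 41.7 × 2600 / (560 + 2600) = 41.7 × 2600/3160 = 34.3 V.

V_out ≈ 34.3 V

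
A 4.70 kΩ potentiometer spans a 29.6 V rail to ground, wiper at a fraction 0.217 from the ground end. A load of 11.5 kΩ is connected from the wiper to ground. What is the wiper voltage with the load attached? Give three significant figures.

V ≈ 6.01 V

The wiper splits the pot into (1−α)R = 3.680 kΩ above and αR = 1.020 kΩ below.
Lower section ‖ load = 0.9368 kΩ.
V_wiper = 29.6 × 0.9368/(3.680 + 0.9368) = 6.01 V.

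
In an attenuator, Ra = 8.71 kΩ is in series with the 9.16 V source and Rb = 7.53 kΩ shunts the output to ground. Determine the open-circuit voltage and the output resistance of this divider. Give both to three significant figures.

V_th is the open-circuit tap voltage: 9.16 × 7.53/(8.71 + 7.53) = 4.25 V.
With the supply zeroed, Ra and Rb appear in parallel from the tap: R_th = Ra‖Rb = (8.71 × 7.53)/16.24 = 4.04 kΩ.

V_th = 4.25 V, R_th = 4.04 kΩ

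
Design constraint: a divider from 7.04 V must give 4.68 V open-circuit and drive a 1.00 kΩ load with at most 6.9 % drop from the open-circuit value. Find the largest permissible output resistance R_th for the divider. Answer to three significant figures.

R_th ≤ 74.1 Ω

Loading drop = R_th/(R_th + R_L) ≤ 0.0690, so R_th ≤ R_L · ε/(1−ε) = 1.00 kΩ × 0.0690/0.9310 = 74.1 Ω.
(Any R1, R2 with R2/(R1+R2) = 0.665 and R1‖R2 ≤ 74.1 Ω will meet the spec.)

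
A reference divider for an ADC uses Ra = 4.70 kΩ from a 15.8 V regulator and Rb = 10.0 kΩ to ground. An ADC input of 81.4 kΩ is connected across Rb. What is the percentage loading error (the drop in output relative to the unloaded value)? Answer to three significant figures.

3.78 %

The divider's output (Thévenin) resistance is Ra‖Rb = 3.197 kΩ.
Fractional drop under load = R_th/(R_th + R_L) = 3.197 / (3.197 + 81.4) = 0.03779.
So the output falls by 3.78 %.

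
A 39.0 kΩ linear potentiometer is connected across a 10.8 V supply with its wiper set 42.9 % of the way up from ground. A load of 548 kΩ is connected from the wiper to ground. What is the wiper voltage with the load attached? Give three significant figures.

The wiper splits the pot into (1−α)R = 22.27 kΩ above and αR = 16.73 kΩ below.
Lower section ‖ load = 16.24 kΩ.
V_wiper = 10.8 × 16.24/(22.27 + 16.24) = 4.55 V.

V ≈ 4.55 V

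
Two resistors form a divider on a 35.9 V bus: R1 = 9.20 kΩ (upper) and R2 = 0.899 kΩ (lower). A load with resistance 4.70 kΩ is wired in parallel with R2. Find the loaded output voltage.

V_out ≈ 2.72 V

The load sits in parallel with R2: R2‖R_L = (899 × 4700) / (899 + 4700) = 754.7 Ω.
V_out = 35.9 × 754.7 / (9200 + 754.7) = 35.9 × 754.7/9955 = 2.72 V.
(Unloaded it would have been 3.20 V.)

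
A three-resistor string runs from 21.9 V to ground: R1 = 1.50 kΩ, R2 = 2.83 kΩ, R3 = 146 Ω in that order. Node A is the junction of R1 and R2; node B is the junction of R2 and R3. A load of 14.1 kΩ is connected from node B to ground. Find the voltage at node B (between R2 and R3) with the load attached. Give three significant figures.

V ≈ 0.707 V

At node B, R3 is in parallel with the load: R3‖R_L = 144.5 Ω.
Below node A the resistance is R2 + (R3‖R_L) = 2975 Ω, so V_A = 21.9 × 2975/4475 = 14.56 V.
Then V_B = V_A × (R3‖R_L)/(R2 + R3‖R_L) = 14.56 × 144.5/2975 = 0.707 V.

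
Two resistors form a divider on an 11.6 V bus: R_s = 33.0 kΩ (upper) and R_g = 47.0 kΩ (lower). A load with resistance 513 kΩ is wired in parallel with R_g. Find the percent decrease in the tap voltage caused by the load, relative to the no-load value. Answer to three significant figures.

3.64 %

The divider's output (Thévenin) resistance is R_s‖R_g = 19.39 kΩ.
Fractional drop under load = R_th/(R_th + R_L) = 19.39 / (19.39 + 513) = 0.03642.
So the output falls by 3.64 %.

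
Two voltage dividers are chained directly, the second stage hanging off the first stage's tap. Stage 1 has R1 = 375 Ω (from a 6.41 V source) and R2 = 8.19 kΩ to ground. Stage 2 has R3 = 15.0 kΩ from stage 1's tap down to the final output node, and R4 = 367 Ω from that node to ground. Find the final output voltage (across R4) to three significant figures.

V_out ≈ 0.143 V

Stage 2 presents R3+R4 = 15370 Ω as a load on stage 1's tap.
Stage 1's lower leg becomes R2‖(R3+R4) = 5343 Ω, so V_mid = 6.41 × 5343/5718 = 5.990 V.
Stage 2 is itself unloaded: V_out = V_mid × R4/(R3+R4) = 5.990 × 367/15370 = 0.143 V.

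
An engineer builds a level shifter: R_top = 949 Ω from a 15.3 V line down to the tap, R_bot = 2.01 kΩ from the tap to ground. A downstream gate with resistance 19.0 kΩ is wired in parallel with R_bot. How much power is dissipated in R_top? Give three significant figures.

P ≈ 29.0 mW

Total resistance from the source is R_top + (R_bot‖R_L) = 2767 Ω, so I = 15.3/2767 Ω = 5.530 mA.
P = I²·R_top = (5.530 mA)² × 949 Ω = 29.0 mW.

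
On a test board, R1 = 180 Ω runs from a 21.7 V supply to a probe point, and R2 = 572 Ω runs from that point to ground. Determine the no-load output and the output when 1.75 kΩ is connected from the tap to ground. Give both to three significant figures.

Unloaded: 16.5 V; loaded: 15.3 V

Open-circuit: V = 21.7 × 572/(180 + 572) = 16.5 V.
With the load, R2 becomes R2‖R_L = 431.1 Ω, so V = 21.7 × 431.1/611.1 = 15.3 V.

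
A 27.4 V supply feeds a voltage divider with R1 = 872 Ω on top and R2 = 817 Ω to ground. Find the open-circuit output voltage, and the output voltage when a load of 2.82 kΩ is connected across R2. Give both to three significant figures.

Unloaded: 13.3 V; loaded: 11.5 V

Open-circuit: V = 27.4 × 817/(872 + 817) = 13.3 V.
With the load, R2 becomes R2‖R_L = 633.5 Ω, so V = 27.4 × 633.5/1505 = 11.5 V.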